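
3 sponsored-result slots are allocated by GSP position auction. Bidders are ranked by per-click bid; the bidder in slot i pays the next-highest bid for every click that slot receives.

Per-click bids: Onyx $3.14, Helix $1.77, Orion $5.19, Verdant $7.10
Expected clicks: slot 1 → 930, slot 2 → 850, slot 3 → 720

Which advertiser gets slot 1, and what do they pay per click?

Verdant; $5.19 per click

Ranked by bid: $7.10 (Verdant) > $5.19 (Orion) > $3.14 (Onyx) > $1.77 (Helix)
Slot 1 goes to the first-ranked bidder, Verdant, who pays the next bid down: $5.19/click.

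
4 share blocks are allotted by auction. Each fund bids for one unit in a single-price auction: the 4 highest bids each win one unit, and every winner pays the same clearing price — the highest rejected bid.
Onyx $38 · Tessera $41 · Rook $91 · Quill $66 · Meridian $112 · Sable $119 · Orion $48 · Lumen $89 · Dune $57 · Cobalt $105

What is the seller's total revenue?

Total revenue: $356

Bids ranked high→low: 119 (Sable), 112 (Meridian), 105 (Cobalt), 91 (Rook), 89 (Lumen), 66 (Quill), …
Top 4: Sable, Meridian, Cobalt, Rook.
Clearing price = highest rejected bid = $89.
Total revenue = 4 × $89 = $356.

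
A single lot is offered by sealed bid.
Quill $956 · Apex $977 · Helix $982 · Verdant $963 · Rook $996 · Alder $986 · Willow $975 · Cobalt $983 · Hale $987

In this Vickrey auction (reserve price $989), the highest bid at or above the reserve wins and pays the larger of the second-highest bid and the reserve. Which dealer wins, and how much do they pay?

Bids in order: 996 (Rook) > 987 (Hale) > 986 (Alder) > 983 (Cobalt) > 982 (Helix) > 977 (Apex) > …
Highest eligible bid: Rook at $996.
Second-highest bid $987 is below the reserve $989, so the reserve binds → payment $989.

Rook pays $989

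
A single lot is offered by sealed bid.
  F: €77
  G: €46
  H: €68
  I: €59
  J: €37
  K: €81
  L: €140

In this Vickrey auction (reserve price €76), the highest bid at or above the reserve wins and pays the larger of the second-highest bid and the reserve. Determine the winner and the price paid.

L pays €81

Rule: the highest bid at or above the reserve wins and pays the larger of the second-highest bid and the reserve.
Bids in order: 140 (L) > 81 (K) > 77 (F) > 68 (H) > 59 (I) > 46 (G) > …
L has the top bid at or above the reserve (€140).
Second-highest bid €81 exceeds the reserve €76 → payment €81.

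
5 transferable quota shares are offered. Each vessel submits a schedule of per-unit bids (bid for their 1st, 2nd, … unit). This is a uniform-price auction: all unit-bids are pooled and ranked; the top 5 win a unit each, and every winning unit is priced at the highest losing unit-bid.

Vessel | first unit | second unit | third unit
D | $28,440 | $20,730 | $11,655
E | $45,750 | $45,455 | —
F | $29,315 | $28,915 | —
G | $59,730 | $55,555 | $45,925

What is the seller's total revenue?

Merging the schedules and taking the best 5: 59,730 (G-1), 55,555 (G-2), 45,925 (G-3), 45,750 (E-1), 45,455 (E-2)
The (k+1)-th unit-bid is $29,315.
Allocation: E 2, G 3. Every unit priced at $29,315.
Revenue = 5 × 29,315 = $146,575.

Total revenue: $146,575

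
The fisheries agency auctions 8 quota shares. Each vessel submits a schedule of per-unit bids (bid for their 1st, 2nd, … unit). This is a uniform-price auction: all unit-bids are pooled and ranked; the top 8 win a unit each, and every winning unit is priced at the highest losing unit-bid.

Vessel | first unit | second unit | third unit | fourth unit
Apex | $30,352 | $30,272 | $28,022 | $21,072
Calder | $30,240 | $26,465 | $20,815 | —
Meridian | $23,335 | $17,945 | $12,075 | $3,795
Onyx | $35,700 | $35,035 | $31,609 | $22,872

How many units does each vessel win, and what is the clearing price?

All unit-bids, highest first — top 8: 35,700 (Onyx-1), 35,035 (Onyx-2), 31,609 (Onyx-3), 30,352 (Apex-1), 30,272 (Apex-2), 30,240 (Calder-1), 28,022 (Apex-3), 26,465 (Calder-2)
Highest rejected unit-bid = $23,335.
Allocation: Apex 3, Calder 2, Onyx 3.

Apex 3, Calder 2, Onyx 3; clearing price $23,335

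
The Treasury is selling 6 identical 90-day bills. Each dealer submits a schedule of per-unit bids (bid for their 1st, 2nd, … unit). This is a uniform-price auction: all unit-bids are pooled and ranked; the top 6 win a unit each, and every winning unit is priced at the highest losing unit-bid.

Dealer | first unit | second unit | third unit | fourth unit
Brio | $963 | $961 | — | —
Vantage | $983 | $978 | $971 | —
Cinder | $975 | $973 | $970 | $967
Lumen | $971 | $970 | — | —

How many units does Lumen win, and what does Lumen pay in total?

Merging the schedules and taking the best 6: 983 (Vantage-1), 978 (Vantage-2), 975 (Cinder-1), 973 (Cinder-2), 971 (Vantage-3), 971 (Lumen-1)
Highest rejected unit-bid = $970.
Lumen wins 1 unit(s) at $970 each.

Lumen: 1 unit, pays $970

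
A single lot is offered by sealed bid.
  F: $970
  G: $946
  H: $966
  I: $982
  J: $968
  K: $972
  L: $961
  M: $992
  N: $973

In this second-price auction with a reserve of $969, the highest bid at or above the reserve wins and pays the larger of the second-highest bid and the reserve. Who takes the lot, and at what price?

Sorting bids: 992 (M) > 982 (I) > 973 (N) > 972 (K) > 970 (F) > 968 (J) > …
Highest eligible bid: M at $992.
Second-highest bid $982 exceeds the reserve $969 → payment $982.

M pays $982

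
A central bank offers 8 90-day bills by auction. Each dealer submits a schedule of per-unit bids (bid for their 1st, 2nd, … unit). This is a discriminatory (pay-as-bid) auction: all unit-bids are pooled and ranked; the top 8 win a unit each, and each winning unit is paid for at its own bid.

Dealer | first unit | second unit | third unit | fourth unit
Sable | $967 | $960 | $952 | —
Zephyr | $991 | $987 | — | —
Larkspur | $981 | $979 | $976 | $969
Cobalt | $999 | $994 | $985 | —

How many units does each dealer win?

All unit-bids, highest first — top 8: 999 (Cobalt-1), 994 (Cobalt-2), 991 (Zephyr-1), 987 (Zephyr-2), 985 (Cobalt-3), 981 (Larkspur-1), 979 (Larkspur-2), 976 (Larkspur-3)
Next rejected bid: $969 (not a price — pay-as-bid).
Allocation: Cobalt 3, Larkspur 3, Zephyr 2.

Cobalt 3, Larkspur 3, Zephyr 2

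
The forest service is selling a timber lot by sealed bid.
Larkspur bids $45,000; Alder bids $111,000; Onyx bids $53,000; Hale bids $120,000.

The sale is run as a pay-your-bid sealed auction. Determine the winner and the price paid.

Hale pays $120,000

Bids ranked: 120,000 (Hale) > 111,000 (Alder) > 53,000 (Onyx) > 45,000 (Larkspur)
Hale is highest → pays own bid, $120,000.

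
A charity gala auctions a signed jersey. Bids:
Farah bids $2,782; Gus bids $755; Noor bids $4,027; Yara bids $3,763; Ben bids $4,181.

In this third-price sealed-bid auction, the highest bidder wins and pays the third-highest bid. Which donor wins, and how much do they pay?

Bids ranked: 4,181 (Ben) > 4,027 (Noor) > 3,763 (Yara) > 2,782 (Farah) > 755 (Gus)
Ben is highest; pays the third-highest bid, $3,763.

Ben pays $3,763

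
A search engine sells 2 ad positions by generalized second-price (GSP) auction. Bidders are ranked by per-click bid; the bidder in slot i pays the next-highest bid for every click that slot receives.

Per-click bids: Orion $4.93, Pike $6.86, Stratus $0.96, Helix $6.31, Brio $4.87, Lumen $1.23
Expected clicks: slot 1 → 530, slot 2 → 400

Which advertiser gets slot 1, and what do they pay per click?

Pike; $6.31 per click

Per-click bids in order: $6.86 (Pike) > $6.31 (Helix) > $4.93 (Orion) > …
Slot 1 goes to the first-ranked bidder, Pike, who pays the next bid down: $6.31/click.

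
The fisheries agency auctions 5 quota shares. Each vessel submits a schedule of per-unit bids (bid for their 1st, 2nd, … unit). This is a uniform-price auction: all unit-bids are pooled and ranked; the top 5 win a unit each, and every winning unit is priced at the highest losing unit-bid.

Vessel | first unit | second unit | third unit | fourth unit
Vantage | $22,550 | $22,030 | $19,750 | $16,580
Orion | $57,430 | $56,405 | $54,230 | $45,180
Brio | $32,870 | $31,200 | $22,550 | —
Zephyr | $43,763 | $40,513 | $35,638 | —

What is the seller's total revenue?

Merging the schedules and taking the best 5: 57,430 (Orion-1), 56,405 (Orion-2), 54,230 (Orion-3), 45,180 (Orion-4), 43,763 (Zephyr-1)
The (k+1)-th unit-bid is $40,513.
Allocation: Orion 4, Zephyr 1. Every unit priced at $40,513.
Revenue = 5 × 40,513 = $202,565.

Total revenue: $202,565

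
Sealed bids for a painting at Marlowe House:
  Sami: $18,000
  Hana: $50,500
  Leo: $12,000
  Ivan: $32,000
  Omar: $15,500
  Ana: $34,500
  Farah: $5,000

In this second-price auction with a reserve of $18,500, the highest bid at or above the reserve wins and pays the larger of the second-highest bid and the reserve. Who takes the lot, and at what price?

Sorting bids: 50,500 (Hana) > 34,500 (Ana) > 32,000 (Ivan) > 18,000 (Sami) > 15,500 (Omar) > 12,000 (Leo) > …
Highest eligible bid: Hana at $50,500.
max(second-highest $34,500, reserve $18,500) = $34,500; the reserve does not bind.

Hana pays $34,500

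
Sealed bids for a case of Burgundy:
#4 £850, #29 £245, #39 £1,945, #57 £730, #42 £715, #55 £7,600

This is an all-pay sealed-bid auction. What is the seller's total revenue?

Bids in order: 7,600 (#55) > 1,945 (#39) > 850 (#4) > 730 (#57) > 715 (#42) > 245 (#29)
Every bidder forfeits their bid regardless of winning.
Revenue = 850 + 245 + 1,945 + 730 + 715 + 7,600 = £12,085.

Total revenue: £12,085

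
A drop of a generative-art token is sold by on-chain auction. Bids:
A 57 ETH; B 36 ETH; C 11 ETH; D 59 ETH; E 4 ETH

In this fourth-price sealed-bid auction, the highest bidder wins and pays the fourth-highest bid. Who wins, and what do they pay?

Rule: the highest bidder wins and pays the fourth-highest bid.
Bids ranked: 59 (D) > 57 (A) > 36 (B) > 11 (C) > 4 (E)
D wins; payment is bid #4 in the ranking = 11 ETH.

D pays 11 ETH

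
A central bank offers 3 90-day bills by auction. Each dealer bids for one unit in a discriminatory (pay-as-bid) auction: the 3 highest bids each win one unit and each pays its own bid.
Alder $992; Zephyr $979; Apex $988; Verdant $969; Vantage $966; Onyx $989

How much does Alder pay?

Alder pays $992

Ordering the bids: 992 (Alder), 989 (Onyx), 988 (Apex), 979 (Zephyr), 969 (Verdant), …
Top 3: Alder, Onyx, Apex.
Alder wins → own bid $992.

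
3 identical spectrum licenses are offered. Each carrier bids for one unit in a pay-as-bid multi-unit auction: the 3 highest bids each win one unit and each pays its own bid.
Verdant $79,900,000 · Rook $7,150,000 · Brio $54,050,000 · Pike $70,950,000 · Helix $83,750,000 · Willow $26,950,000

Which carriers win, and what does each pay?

Ordering the bids: 83,750,000 (Helix), 79,900,000 (Verdant), 70,950,000 (Pike), 54,050,000 (Brio), 26,950,000 (Willow), …
Winners (3 units): Helix, Verdant, Pike.
Each winner pays its own bid: Helix $83,750,000, Verdant $79,900,000, Pike $70,950,000.

Helix $83,750,000, Verdant $79,900,000, Pike $70,950,000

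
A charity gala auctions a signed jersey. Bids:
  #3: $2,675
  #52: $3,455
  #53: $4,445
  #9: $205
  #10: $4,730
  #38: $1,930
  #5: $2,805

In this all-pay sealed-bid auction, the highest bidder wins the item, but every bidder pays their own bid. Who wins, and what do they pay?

All-pay sealed-bid auction: the highest bidder wins the item, but every bidder pays their own bid.
Bids ranked: 4,730 (#10) > 4,445 (#53) > 3,455 (#52) > 2,805 (#5) > 2,675 (#3) > 1,930 (#38) > …
#10 is highest and takes the item; every bidder forfeits their bid.

#10 pays $4,730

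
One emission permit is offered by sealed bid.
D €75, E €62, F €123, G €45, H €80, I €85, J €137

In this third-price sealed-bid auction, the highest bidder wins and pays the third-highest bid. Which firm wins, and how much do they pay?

Third-price sealed-bid auction: the highest bidder wins and pays the third-highest bid.
Bids ranked: 137 (J) > 123 (F) > 85 (I) > 80 (H) > 75 (D) > 62 (E) > …
J wins; payment is bid #3 in the ranking = €85.

J pays €85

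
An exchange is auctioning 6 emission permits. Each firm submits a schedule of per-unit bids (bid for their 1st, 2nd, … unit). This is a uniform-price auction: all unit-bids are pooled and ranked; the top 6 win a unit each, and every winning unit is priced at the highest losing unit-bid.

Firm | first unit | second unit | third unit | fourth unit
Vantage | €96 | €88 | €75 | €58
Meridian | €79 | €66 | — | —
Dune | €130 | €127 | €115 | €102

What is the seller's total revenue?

Total revenue: €474

All unit-bids, highest first — top 6: 130 (Dune-1), 127 (Dune-2), 115 (Dune-3), 102 (Dune-4), 96 (Vantage-1), 88 (Vantage-2)
Highest rejected unit-bid = €79.
Allocation: Dune 4, Vantage 2. Every unit priced at €79.
Revenue = 6 × 79 = €474.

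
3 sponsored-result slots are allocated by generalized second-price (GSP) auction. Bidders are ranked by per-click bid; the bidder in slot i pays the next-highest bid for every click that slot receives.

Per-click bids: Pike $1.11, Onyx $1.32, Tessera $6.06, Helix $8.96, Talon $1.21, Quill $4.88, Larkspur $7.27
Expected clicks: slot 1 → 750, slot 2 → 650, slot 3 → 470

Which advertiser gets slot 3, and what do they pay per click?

Tessera; $4.88 per click

Ranked by bid: $8.96 (Helix) > $7.27 (Larkspur) > $6.06 (Tessera) > $4.88 (Quill) > …
Slot 3 goes to the third-ranked bidder, Tessera, who pays the next bid down: $4.88/click.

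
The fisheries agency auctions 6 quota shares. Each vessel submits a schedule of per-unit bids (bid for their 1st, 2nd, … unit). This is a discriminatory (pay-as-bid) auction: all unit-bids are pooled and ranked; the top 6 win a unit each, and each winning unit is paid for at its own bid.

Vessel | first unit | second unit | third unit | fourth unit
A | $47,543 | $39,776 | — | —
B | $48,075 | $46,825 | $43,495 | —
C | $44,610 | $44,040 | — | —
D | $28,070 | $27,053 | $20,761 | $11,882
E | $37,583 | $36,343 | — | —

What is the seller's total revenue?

Merging the schedules and taking the best 6: 48,075 (B-1), 47,543 (A-1), 46,825 (B-2), 44,610 (C-1), 44,040 (C-2), 43,495 (B-3)
Next rejected bid: $39,776 (not a price — pay-as-bid).
Each winning unit pays its own bid.
Revenue = 48,075 + 47,543 + 46,825 + 44,610 + 44,040 + 43,495 = $274,588.

Total revenue: $274,588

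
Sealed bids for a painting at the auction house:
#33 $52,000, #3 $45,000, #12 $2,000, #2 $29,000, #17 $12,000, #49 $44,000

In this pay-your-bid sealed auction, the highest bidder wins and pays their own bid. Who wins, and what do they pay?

Bids ranked: 52,000 (#33) > 45,000 (#3) > 44,000 (#49) > 29,000 (#2) > 12,000 (#17) > 2,000 (#12)
#33 is highest → pays own bid, $52,000.

#33 pays $52,000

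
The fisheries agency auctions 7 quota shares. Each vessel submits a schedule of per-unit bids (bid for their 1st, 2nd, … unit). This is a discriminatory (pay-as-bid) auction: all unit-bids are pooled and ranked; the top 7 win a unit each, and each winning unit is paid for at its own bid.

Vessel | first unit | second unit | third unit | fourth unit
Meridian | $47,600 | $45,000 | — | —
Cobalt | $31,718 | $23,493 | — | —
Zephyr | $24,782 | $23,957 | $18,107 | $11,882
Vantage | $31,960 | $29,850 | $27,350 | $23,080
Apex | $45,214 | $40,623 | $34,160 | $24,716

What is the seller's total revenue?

All unit-bids, highest first — top 7: 47,600 (Meridian-1), 45,214 (Apex-1), 45,000 (Meridian-2), 40,623 (Apex-2), 34,160 (Apex-3), 31,960 (Vantage-1), 31,718 (Cobalt-1)
Next rejected bid: $29,850 (not a price — pay-as-bid).
Each winning unit pays its own bid.
Revenue = 47,600 + 45,214 + 45,000 + 40,623 + 34,160 + 31,960 + 31,718 = $276,275.

Total revenue: $276,275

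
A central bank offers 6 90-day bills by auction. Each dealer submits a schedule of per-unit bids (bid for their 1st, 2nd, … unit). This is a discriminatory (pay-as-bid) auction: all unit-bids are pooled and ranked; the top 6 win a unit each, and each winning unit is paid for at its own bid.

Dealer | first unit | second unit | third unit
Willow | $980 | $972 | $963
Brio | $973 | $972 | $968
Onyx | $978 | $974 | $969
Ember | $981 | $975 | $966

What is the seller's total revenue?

Total revenue: $5,861

Pooled unit-bids ranked (top 6): 981 (Ember-1), 980 (Willow-1), 978 (Onyx-1), 975 (Ember-2), 974 (Onyx-2), 973 (Brio-1)
Next rejected bid: $972 (not a price — pay-as-bid).
Each winning unit pays its own bid.
Revenue = 981 + 980 + 978 + 975 + 974 + 973 = $5,861.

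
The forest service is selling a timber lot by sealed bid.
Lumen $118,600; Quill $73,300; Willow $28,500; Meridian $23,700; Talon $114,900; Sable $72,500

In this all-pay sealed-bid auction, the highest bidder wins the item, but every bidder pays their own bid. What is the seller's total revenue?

Total revenue: $431,500

Sorting bids: 118,600 (Lumen) > 114,900 (Talon) > 73,300 (Quill) > 72,500 (Sable) > 28,500 (Willow) > 23,700 (Meridian)
Lumen wins with the top bid; all bids are sunk regardless.
Every bidder forfeits their bid regardless of winning.
Revenue = 118,600 + 73,300 + 28,500 + 23,700 + 114,900 + 72,500 = $431,500.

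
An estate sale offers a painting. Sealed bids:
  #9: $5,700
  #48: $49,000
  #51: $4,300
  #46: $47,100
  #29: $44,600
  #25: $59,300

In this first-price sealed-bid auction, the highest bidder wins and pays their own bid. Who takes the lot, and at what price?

Rule: the highest bidder wins and pays their own bid.
Bids ranked: 59,300 (#25) > 49,000 (#48) > 47,100 (#46) > 44,600 (#29) > 5,700 (#9) > 4,300 (#51)
#25 has the highest bid and pays exactly that: $59,300.

#25 pays $59,300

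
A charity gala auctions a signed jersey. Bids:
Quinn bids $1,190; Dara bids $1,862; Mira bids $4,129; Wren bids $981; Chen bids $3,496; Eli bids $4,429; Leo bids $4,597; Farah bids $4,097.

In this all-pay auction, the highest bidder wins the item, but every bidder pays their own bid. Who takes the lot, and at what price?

Leo pays $4,597

Sorting bids: 4,597 (Leo) > 4,429 (Eli) > 4,129 (Mira) > 4,097 (Farah) > 3,496 (Chen) > 1,862 (Dara) > …
Leo wins with the top bid; all bids are sunk regardless.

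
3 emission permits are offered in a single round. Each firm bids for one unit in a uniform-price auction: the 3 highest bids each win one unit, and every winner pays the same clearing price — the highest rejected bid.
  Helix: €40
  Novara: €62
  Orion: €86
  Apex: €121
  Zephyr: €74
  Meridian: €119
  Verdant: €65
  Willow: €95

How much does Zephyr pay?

Ordering the bids: 121 (Apex), 119 (Meridian), 95 (Willow), 86 (Orion), 74 (Zephyr), …
Top 3: Apex, Meridian, Willow.
Highest unsuccessful bid: €86 → clearing price.
Zephyr does not win → pays €0.

Zephyr pays €0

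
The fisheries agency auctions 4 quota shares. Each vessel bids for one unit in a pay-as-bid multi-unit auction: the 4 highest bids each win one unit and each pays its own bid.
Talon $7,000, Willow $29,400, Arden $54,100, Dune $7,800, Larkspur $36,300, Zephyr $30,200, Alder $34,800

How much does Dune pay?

Ordering the bids: 54,100 (Arden), 36,300 (Larkspur), 34,800 (Alder), 30,200 (Zephyr), 29,400 (Willow), 7,800 (Dune), …
Winners (4 units): Arden, Larkspur, Alder, Zephyr.
Dune does not win → $0.

Dune pays $0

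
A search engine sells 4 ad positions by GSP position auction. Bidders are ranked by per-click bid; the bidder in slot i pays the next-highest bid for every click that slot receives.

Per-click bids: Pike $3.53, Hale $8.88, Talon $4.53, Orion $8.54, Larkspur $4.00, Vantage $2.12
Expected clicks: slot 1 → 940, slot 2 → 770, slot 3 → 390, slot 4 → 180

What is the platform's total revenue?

Total revenue: $13711.10

Sorting advertisers: $8.88 (Hale) > $8.54 (Orion) > $4.53 (Talon) > $4.00 (Larkspur) > $3.53 (Pike) > …
Slot 1: Hale pays $8.54 × 940 = $8027.60
Slot 2: Orion pays $4.53 × 770 = $3488.10
Slot 3: Talon pays $4.00 × 390 = $1560.00
Slot 4: Larkspur pays $3.53 × 180 = $635.40
Total = $13711.10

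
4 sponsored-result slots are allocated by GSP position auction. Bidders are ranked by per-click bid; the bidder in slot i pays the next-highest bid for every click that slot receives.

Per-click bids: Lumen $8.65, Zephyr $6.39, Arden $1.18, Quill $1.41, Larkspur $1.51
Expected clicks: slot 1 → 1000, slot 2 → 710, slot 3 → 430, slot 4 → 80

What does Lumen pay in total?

Sorting advertisers: $8.65 (Lumen) > $6.39 (Zephyr) > $1.51 (Larkspur) > $1.41 (Quill) > $1.18 (Arden)
Lumen holds slot 1 → pays next bid $6.39 × 1000 clicks = $6390.00.

Lumen pays $6390.00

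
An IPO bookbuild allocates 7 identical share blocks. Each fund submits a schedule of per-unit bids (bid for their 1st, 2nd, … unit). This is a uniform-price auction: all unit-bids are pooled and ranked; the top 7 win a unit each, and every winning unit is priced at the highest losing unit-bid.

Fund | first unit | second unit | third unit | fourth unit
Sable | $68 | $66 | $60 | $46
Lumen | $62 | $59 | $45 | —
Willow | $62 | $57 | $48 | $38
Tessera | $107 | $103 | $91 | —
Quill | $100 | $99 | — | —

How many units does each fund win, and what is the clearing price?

Quill 2, Sable 2, Tessera 3; clearing price $62

Pooled unit-bids ranked (top 7): 107 (Tessera-1), 103 (Tessera-2), 100 (Quill-1), 99 (Quill-2), 91 (Tessera-3), 68 (Sable-1), 66 (Sable-2)
The (k+1)-th unit-bid is $62.
Allocation: Quill 2, Sable 2, Tessera 3.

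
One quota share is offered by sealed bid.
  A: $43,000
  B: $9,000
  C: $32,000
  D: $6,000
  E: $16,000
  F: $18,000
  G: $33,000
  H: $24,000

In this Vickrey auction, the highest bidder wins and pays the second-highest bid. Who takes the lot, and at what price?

A pays $33,000

Sorting bids: 43,000 (A) > 33,000 (G) > 32,000 (C) > 24,000 (H) > 18,000 (F) > 16,000 (E) > …
A is highest; pays the second-highest bid, $33,000.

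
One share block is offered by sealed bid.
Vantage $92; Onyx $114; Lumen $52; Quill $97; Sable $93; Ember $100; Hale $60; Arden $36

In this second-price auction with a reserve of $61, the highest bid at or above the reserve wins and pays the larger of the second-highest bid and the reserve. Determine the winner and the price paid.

Rule: the highest bid at or above the reserve wins and pays the larger of the second-highest bid and the reserve.
Sorting bids: 114 (Onyx) > 100 (Ember) > 97 (Quill) > 93 (Sable) > 92 (Vantage) > 60 (Hale) > …
Highest eligible bid: Onyx at $114.
max(second-highest $100, reserve $61) = $100; the reserve does not bind.

Onyx pays $100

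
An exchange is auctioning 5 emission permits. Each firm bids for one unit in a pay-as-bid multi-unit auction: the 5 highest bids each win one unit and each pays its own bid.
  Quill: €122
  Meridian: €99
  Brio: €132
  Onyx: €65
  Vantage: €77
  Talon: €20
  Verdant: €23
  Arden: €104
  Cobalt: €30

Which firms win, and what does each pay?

Sorting: 132 (Brio), 122 (Quill), 104 (Arden), 99 (Meridian), 77 (Vantage), 65 (Onyx), 30 (Cobalt), …
Winners (5 units): Brio, Quill, Arden, Meridian, Vantage.
Each winner pays its own bid: Brio €132, Quill €122, Arden €104, Meridian €99, Vantage €77.

Brio €132, Quill €122, Arden €104, Meridian €99, Vantage €77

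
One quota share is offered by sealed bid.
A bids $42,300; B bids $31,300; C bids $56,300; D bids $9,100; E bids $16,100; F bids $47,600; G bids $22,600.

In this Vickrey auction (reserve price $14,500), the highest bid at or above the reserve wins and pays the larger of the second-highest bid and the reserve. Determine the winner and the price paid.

C pays $47,600

Vickrey auction (reserve price $14,500): the highest bid at or above the reserve wins and pays the larger of the second-highest bid and the reserve.
Bids ranked: 56,300 (C) > 47,600 (F) > 42,300 (A) > 31,300 (B) > 22,600 (G) > 16,100 (E) > …
Highest eligible bid: C at $56,300.
Second-highest bid $47,600 exceeds the reserve $14,500 → payment $47,600.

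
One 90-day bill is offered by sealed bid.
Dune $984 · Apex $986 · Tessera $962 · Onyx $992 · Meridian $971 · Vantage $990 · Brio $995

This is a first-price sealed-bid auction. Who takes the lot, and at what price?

Bids ranked: 995 (Brio) > 992 (Onyx) > 990 (Vantage) > 986 (Apex) > 984 (Dune) > 971 (Meridian) > …
Brio has the highest bid and pays exactly that: $995.

Brio pays $995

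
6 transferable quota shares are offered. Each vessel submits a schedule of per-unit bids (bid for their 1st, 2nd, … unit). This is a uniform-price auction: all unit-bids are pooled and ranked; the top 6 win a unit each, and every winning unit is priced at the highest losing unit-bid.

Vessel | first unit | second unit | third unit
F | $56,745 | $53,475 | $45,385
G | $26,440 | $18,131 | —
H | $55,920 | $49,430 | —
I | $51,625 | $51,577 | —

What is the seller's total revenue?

Merging the schedules and taking the best 6: 56,745 (F-1), 55,920 (H-1), 53,475 (F-2), 51,625 (I-1), 51,577 (I-2), 49,430 (H-2)
First bid not allocated: $45,385.
Allocation: F 2, H 2, I 2. Every unit priced at $45,385.
Revenue = 6 × 45,385 = $272,310.

Total revenue: $272,310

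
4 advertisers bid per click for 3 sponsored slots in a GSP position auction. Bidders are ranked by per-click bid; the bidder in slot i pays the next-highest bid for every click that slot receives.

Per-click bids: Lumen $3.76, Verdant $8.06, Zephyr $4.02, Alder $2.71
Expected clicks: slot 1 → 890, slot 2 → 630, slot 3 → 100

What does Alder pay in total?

Ranked by bid: $8.06 (Verdant) > $4.02 (Zephyr) > $3.76 (Lumen) > $2.71 (Alder)
Alder ranks below slot 3 → no slot, pays nothing.

Alder pays $0.00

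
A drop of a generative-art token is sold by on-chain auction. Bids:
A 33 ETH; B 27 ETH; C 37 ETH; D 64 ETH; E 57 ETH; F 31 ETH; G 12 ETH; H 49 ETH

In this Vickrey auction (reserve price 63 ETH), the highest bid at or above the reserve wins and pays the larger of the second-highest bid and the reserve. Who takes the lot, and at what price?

D pays 63 ETH

Bids in order: 64 (D) > 57 (E) > 49 (H) > 37 (C) > 33 (A) > 31 (F) > …
D has the top bid at or above the reserve (64 ETH).
max(second-highest 57 ETH, reserve 63 ETH) = 63 ETH.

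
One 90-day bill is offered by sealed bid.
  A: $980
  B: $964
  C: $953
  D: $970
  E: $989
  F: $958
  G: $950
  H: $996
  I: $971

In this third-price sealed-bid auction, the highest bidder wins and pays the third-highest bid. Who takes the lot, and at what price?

Bids ranked: 996 (H) > 989 (E) > 980 (A) > 971 (I) > 970 (D) > 964 (B) > …
H is highest; pays the third-highest bid, $980.

H pays $980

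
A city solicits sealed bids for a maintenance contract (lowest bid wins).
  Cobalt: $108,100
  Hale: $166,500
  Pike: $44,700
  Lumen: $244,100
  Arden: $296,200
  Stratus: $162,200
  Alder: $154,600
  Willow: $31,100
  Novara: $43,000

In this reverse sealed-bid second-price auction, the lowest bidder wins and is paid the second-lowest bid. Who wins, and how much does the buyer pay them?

Willow is paid $43,000

Reverse sealed-bid second-price auction: the lowest bidder wins and is paid the second-lowest bid.
Bids ranked: 31,100 (Willow) < 43,000 (Novara) < 44,700 (Pike) < 108,100 (Cobalt) < 154,600 (Alder) < 162,200 (Stratus) < …
Willow wins with the lowest bid; price is set by the runner-up at $43,000.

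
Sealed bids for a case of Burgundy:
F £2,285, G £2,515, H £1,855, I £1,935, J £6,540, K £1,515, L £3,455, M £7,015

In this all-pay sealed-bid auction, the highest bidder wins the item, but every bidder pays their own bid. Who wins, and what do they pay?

Rule: the highest bidder wins the item, but every bidder pays their own bid.
Bids in order: 7,015 (M) > 6,540 (J) > 3,455 (L) > 2,515 (G) > 2,285 (F) > 1,935 (I) > …
M wins with the top bid; all bids are sunk regardless.

M pays £7,015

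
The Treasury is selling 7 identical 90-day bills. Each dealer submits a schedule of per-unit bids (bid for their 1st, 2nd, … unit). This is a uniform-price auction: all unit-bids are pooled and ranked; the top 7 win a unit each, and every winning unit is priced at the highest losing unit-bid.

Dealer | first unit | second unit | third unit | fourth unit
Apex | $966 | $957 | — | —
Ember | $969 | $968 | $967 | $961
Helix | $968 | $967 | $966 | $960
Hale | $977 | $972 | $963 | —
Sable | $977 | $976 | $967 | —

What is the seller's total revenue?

Merging the schedules and taking the best 7: 977 (Hale-1), 977 (Sable-1), 976 (Sable-2), 972 (Hale-2), 969 (Ember-1), 968 (Ember-2), 968 (Helix-1)
Highest rejected unit-bid = $967.
Allocation: Ember 2, Hale 2, Helix 1, Sable 2. Every unit priced at $967.
Revenue = 7 × 967 = $6,769.

Total revenue: $6,769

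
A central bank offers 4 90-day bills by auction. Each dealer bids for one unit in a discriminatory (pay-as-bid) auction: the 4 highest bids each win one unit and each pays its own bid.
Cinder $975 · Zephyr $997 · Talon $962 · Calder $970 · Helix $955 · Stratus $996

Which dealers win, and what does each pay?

Sorting: 997 (Zephyr), 996 (Stratus), 975 (Cinder), 970 (Calder), 962 (Talon), 955 (Helix)
Winners (4 units): Zephyr, Stratus, Cinder, Calder.
Each winner pays its own bid: Zephyr $997, Stratus $996, Cinder $975, Calder $970.

Zephyr $997, Stratus $996, Cinder $975, Calder $970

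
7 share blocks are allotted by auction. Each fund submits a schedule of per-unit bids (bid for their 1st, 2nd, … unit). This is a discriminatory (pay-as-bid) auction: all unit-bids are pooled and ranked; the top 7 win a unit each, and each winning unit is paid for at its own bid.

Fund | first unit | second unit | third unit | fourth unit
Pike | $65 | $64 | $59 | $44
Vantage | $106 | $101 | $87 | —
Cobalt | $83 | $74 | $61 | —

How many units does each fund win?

Merging the schedules and taking the best 7: 106 (Vantage-1), 101 (Vantage-2), 87 (Vantage-3), 83 (Cobalt-1), 74 (Cobalt-2), 65 (Pike-1), 64 (Pike-2)
Next rejected bid: $61 (not a price — pay-as-bid).
Allocation: Cobalt 2, Pike 2, Vantage 3.

Cobalt 2, Pike 2, Vantage 3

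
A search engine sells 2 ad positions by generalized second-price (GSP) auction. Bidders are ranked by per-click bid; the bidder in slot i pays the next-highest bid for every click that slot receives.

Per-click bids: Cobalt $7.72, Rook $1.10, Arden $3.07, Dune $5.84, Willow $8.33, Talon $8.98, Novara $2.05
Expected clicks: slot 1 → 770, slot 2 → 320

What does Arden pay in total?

Arden pays $0.00

Sorting advertisers: $8.98 (Talon) > $8.33 (Willow) > $7.72 (Cobalt) > …
Arden ranks below slot 2 → no slot, pays nothing.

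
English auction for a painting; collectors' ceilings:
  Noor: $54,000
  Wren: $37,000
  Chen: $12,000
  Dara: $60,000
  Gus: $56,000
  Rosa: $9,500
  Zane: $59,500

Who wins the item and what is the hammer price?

Limits in order: 60,000 (Dara) > 59,500 (Zane) > 56,000 (Gus) > 54,000 (Noor) > 37,000 (Wren) > 12,000 (Chen) > …
Once the price passes $59,500, only Dara is left; the hammer falls at Zane's limit of $59,500.

Dara wins at $59,500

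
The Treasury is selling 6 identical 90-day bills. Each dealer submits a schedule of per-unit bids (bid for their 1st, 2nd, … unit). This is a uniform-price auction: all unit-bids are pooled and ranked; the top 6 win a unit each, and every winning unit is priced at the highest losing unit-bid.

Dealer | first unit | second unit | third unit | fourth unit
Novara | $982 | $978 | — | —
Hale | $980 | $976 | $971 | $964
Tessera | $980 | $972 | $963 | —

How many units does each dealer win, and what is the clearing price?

Pooled unit-bids ranked (top 6): 982 (Novara-1), 980 (Hale-1), 980 (Tessera-1), 978 (Novara-2), 976 (Hale-2), 972 (Tessera-2)
The (k+1)-th unit-bid is $971.
Allocation: Hale 2, Novara 2, Tessera 2.

Hale 2, Novara 2, Tessera 2; clearing price $971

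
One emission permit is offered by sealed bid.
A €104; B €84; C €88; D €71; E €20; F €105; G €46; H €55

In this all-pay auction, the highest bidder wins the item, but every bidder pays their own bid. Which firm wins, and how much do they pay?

All-pay auction: the highest bidder wins the item, but every bidder pays their own bid.
Bids in order: 105 (F) > 104 (A) > 88 (C) > 84 (B) > 71 (D) > 55 (H) > …
F is highest and takes the item; every bidder forfeits their bid.

F pays €105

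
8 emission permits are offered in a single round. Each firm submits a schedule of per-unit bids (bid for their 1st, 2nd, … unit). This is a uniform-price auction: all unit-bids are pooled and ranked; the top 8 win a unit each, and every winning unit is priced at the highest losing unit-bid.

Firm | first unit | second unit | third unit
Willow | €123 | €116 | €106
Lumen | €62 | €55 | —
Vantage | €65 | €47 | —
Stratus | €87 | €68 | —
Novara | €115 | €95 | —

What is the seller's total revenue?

All unit-bids, highest first — top 8: 123 (Willow-1), 116 (Willow-2), 115 (Novara-1), 106 (Willow-3), 95 (Novara-2), 87 (Stratus-1), 68 (Stratus-2), 65 (Vantage-1)
First bid not allocated: €62.
Allocation: Novara 2, Stratus 2, Vantage 1, Willow 3. Every unit priced at €62.
Revenue = 8 × 62 = €496.

Total revenue: €496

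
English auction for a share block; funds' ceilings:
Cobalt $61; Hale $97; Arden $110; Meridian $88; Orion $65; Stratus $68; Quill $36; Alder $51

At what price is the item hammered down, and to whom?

Limits in order: 110 (Arden) > 97 (Hale) > 88 (Meridian) > 68 (Stratus) > 65 (Orion) > 61 (Cobalt) > …
Hale is the last rival to drop out, at $97; Arden remains and wins at that price.

Arden wins at $97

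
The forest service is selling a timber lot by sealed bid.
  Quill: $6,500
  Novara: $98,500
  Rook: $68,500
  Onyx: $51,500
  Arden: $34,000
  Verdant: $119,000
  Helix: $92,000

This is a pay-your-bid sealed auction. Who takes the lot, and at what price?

Verdant pays $119,000

Rule: the highest bidder wins and pays their own bid.
Sorting bids: 119,000 (Verdant) > 98,500 (Novara) > 92,000 (Helix) > 68,500 (Rook) > 51,500 (Onyx) > 34,000 (Arden) > …
Verdant has the highest bid and pays exactly that: $119,000.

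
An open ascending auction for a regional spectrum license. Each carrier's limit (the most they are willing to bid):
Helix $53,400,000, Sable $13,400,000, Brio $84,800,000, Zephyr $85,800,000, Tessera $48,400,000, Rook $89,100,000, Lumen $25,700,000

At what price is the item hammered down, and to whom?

Limits ranked: 89,100,000 (Rook) > 85,800,000 (Zephyr) > 84,800,000 (Brio) > 53,400,000 (Helix) > 48,400,000 (Tessera) > 25,700,000 (Lumen) > …
Bidding ends when Zephyr exits at $85,800,000; Rook takes it.

Rook wins at $85,800,000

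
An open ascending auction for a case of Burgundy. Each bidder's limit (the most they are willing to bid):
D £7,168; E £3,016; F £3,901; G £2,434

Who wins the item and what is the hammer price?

D wins at £3,901

Sorting limits: 7,168 (D) > 3,901 (F) > 3,016 (E) > 2,434 (G)
F is the last rival to drop out, at £3,901; D remains and wins at that price.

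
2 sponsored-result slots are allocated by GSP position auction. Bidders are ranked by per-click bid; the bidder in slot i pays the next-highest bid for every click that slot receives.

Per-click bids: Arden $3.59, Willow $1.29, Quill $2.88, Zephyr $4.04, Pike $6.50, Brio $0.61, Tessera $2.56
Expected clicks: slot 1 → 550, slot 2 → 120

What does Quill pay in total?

Ranked by bid: $6.50 (Pike) > $4.04 (Zephyr) > $3.59 (Arden) > …
Quill ranks below slot 2 → no slot, pays nothing.

Quill pays $0.00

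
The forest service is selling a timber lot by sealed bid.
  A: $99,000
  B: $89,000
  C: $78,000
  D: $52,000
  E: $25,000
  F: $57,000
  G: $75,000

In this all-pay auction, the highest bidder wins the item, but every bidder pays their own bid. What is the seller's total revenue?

Total revenue: $475,000

Sorting bids: 99,000 (A) > 89,000 (B) > 78,000 (C) > 75,000 (G) > 57,000 (F) > 52,000 (D) > …
A wins with the top bid; all bids are sunk regardless.
Every bidder forfeits their bid regardless of winning.
Revenue = 99,000 + 89,000 + 78,000 + 52,000 + 25,000 + 57,000 + 75,000 = $475,000.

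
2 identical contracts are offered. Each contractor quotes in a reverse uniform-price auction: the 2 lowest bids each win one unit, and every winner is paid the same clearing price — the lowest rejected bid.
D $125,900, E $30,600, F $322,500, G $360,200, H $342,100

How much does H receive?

H is paid $0

Sorting: 30,600 (E), 125,900 (D), 322,500 (F), 342,100 (H), …
Lowest 2: E, D.
Clearing price = lowest rejected bid = $322,500.
H does not win → is paid $0.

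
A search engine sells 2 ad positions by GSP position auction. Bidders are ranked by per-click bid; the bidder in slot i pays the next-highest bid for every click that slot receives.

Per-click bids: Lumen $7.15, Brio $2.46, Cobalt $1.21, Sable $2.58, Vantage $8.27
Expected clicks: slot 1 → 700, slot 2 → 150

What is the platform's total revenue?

Total revenue: $5392.00

Per-click bids in order: $8.27 (Vantage) > $7.15 (Lumen) > $2.58 (Sable) > …
Slot 1: Vantage pays $7.15 × 700 = $5005.00
Slot 2: Lumen pays $2.58 × 150 = $387.00
Total = $5392.00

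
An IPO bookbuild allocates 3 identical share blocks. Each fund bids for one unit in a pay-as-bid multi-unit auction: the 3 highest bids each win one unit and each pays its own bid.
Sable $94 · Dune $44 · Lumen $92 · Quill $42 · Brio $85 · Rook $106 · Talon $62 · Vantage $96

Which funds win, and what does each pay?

Ordering the bids: 106 (Rook), 96 (Vantage), 94 (Sable), 92 (Lumen), 85 (Brio), …
Top 3: Rook, Vantage, Sable.
Each winner pays its own bid: Rook $106, Vantage $96, Sable $94.

Rook $106, Vantage $96, Sable $94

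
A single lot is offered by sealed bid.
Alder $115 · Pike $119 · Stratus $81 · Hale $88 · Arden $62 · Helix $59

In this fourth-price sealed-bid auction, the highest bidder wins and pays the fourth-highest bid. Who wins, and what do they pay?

Bids ranked: 119 (Pike) > 115 (Alder) > 88 (Hale) > 81 (Stratus) > 62 (Arden) > 59 (Helix)
Pike is highest; pays the fourth-highest bid, $81.

Pike pays $81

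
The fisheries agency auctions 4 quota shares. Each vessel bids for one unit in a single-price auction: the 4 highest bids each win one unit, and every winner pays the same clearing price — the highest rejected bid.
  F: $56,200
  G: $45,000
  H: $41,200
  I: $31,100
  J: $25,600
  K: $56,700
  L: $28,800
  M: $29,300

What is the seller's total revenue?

Ordering the bids: 56,700 (K), 56,200 (F), 45,000 (G), 41,200 (H), 31,100 (I), 29,300 (M), …
Winners (4 units): K, F, G, H.
Clearing price = highest rejected bid = $31,100.
Total revenue = 4 × $31,100 = $124,400.

Total revenue: $124,400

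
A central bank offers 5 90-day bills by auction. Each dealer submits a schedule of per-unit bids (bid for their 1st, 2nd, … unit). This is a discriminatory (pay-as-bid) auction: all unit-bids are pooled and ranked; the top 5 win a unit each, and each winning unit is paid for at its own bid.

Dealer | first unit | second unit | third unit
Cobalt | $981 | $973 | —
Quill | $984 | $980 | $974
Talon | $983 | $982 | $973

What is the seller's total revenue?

Total revenue: $4,910

Pooled unit-bids ranked (top 5): 984 (Quill-1), 983 (Talon-1), 982 (Talon-2), 981 (Cobalt-1), 980 (Quill-2)
Next rejected bid: $974 (not a price — pay-as-bid).
Each winning unit pays its own bid.
Revenue = 984 + 983 + 982 + 981 + 980 = $4,910.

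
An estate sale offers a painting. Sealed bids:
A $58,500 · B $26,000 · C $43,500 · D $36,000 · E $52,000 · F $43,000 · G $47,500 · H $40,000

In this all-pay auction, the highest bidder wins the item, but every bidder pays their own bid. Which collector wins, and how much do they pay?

Sorting bids: 58,500 (A) > 52,000 (E) > 47,500 (G) > 43,500 (C) > 43,000 (F) > 40,000 (H) > …
A is highest and takes the item; every bidder forfeits their bid.

A pays $58,500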